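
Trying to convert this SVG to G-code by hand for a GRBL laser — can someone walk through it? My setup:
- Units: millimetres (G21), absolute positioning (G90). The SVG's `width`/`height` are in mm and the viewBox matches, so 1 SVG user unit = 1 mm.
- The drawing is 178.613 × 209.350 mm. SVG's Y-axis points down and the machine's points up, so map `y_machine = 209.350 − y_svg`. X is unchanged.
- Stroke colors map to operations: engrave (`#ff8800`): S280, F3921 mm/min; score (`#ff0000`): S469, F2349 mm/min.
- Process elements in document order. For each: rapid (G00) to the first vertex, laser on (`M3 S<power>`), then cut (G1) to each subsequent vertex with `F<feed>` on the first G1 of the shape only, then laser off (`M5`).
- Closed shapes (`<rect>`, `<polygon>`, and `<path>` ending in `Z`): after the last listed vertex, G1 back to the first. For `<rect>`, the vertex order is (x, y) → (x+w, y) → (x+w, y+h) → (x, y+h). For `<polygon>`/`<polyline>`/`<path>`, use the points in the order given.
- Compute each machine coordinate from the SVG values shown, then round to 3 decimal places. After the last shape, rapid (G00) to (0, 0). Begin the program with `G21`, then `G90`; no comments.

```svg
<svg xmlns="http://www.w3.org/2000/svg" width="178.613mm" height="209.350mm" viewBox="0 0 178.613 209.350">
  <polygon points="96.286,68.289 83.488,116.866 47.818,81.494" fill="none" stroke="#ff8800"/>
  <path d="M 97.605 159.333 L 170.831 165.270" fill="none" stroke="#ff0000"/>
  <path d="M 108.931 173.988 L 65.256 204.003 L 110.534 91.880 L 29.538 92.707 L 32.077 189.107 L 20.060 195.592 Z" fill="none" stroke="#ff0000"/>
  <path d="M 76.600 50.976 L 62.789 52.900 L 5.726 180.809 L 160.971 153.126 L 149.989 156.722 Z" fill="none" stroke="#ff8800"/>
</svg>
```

Since the viewBox matches the mm dimensions, user units are millimetres directly. The only transform is the Y-flip y_m = 209.350 − y_svg.

Shape 1 is a regular polygon drawn with `<polygon>`. Its stroke #ff8800 means engrave at S280, F3921. After flipping Y the toolpath is (96.286,141.061) → (83.488,92.484) → (47.818,127.856) → (96.286,141.061), returning to the start.

Shape 2 is a line segment drawn with `<path>`. Its stroke #ff0000 means score at S469, F2349. After flipping Y the toolpath is (97.605,50.017) → (170.831,44.080).

Shape 3 is a closed polygon drawn with `<path>`. Its stroke #ff0000 means score at S469, F2349. After flipping Y the toolpath is (108.931,35.362) → (65.256,5.347) → (110.534,117.470) → (29.538,116.643) → (32.077,20.243) → (20.060,13.758) → (108.931,35.362), returning to the start.

Shape 4 is a closed polygon drawn with `<path>`. Its stroke #ff8800 means engrave at S280, F3921. After flipping Y the toolpath is (76.600,158.374) → (62.789,156.450) → (5.726,28.541) → (160.971,56.224) → (149.989,52.628) → (76.600,158.374), returning to the start.

G21
G90
G00 X96.286 Y141.061
M3 S280
G1 X83.488 Y92.484 F3921
G1 X47.818 Y127.856
G1 X96.286 Y141.061
M5
G00 X97.605 Y50.017
M3 S469
G1 X170.831 Y44.080 F2349
M5
G00 X108.931 Y35.362
M3 S469
G1 X65.256 Y5.347 F2349
G1 X110.534 Y117.470
G1 X29.538 Y116.643
G1 X32.077 Y20.243
G1 X20.060 Y13.758
G1 X108.931 Y35.362
M5
G00 X76.600 Y158.374
M3 S280
G1 X62.789 Y156.450 F3921
G1 X5.726 Y28.541
G1 X160.971 Y56.224
G1 X149.989 Y52.628
G1 X76.600 Y158.374
M5
G00 X0.000 Y0.000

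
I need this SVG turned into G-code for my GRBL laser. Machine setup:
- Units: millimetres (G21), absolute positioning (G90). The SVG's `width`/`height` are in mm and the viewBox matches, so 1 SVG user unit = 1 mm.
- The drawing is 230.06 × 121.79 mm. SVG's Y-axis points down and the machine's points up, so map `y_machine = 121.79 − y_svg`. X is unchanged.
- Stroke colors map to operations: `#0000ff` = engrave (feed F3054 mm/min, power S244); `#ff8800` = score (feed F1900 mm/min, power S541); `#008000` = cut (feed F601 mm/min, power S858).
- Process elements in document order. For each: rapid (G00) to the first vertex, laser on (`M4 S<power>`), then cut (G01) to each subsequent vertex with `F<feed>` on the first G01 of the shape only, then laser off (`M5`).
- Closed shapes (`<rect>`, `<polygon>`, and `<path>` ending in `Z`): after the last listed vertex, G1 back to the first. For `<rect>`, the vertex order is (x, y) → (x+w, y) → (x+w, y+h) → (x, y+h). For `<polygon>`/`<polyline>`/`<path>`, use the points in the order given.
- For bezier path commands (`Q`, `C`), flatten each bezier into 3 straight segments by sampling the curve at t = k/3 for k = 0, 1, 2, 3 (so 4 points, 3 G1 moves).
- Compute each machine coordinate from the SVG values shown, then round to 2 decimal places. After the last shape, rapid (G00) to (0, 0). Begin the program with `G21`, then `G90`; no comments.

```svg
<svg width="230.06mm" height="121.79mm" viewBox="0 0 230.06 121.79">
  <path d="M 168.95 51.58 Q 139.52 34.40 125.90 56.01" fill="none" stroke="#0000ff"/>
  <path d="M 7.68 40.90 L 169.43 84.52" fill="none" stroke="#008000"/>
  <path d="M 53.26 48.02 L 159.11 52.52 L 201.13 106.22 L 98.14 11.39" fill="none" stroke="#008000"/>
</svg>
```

Since the viewBox matches the mm dimensions, user units are millimetres directly. The only transform is the Y-flip y_m = 121.79 − y_svg.

Shape 1 is a quadratic bezier drawn with `<path>`. Its stroke #0000ff means engrave at S244, F3054. After flipping Y the toolpath is (168.95,70.21) → (151.09,77.35) → (136.74,75.88) → (125.90,65.78).

Shape 2 is a line segment drawn with `<path>`. Its stroke #008000 means cut at S858, F601. After flipping Y the toolpath is (7.68,80.89) → (169.43,37.27).

Shape 3 is a open polyline drawn with `<path>`. Its stroke #008000 means cut at S858, F601. After flipping Y the toolpath is (53.26,73.77) → (159.11,69.27) → (201.13,15.57) → (98.14,110.40).

G21
G90
G00 X168.95 Y70.21
M4 S244
G01 X151.09 Y77.35 F3054
G01 X136.74 Y75.88
G01 X125.90 Y65.78
M5
G00 X7.68 Y80.89
M4 S858
G01 X169.43 Y37.27 F601
M5
G00 X53.26 Y73.77
M4 S858
G01 X159.11 Y69.27 F601
G01 X201.13 Y15.57
G01 X98.14 Y110.40
M5
G00 X0.00 Y0.00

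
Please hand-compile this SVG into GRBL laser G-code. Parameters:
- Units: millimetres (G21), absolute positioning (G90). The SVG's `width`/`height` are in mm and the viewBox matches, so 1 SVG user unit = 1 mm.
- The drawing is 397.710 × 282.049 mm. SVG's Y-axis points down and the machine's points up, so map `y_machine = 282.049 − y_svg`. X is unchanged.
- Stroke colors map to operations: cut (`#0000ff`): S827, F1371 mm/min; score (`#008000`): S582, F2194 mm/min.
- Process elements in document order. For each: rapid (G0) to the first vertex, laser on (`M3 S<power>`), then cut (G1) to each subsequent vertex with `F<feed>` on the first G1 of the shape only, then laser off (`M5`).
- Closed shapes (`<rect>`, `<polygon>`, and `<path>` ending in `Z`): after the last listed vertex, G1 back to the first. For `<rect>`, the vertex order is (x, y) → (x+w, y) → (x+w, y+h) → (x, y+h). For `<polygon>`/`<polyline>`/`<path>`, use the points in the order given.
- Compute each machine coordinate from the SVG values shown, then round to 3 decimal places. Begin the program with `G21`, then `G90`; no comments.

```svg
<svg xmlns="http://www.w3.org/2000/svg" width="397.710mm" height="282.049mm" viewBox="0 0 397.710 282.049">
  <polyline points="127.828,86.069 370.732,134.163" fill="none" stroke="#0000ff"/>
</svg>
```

G21
G90
G0 X127.828 Y195.980
M3 S827
G1 X370.732 Y147.886 F1371
M5

viewBox `0 0 397.710 282.049` with mm width/height → 1 unit = 1 mm. Flip: y_m = 282.049 − y_svg.

**Shape 1** — `<polyline>` line segment, stroke `#0000ff` → cut (S827, F1371). Machine vertices: (127.828,195.980) → (370.732,147.886). Open path.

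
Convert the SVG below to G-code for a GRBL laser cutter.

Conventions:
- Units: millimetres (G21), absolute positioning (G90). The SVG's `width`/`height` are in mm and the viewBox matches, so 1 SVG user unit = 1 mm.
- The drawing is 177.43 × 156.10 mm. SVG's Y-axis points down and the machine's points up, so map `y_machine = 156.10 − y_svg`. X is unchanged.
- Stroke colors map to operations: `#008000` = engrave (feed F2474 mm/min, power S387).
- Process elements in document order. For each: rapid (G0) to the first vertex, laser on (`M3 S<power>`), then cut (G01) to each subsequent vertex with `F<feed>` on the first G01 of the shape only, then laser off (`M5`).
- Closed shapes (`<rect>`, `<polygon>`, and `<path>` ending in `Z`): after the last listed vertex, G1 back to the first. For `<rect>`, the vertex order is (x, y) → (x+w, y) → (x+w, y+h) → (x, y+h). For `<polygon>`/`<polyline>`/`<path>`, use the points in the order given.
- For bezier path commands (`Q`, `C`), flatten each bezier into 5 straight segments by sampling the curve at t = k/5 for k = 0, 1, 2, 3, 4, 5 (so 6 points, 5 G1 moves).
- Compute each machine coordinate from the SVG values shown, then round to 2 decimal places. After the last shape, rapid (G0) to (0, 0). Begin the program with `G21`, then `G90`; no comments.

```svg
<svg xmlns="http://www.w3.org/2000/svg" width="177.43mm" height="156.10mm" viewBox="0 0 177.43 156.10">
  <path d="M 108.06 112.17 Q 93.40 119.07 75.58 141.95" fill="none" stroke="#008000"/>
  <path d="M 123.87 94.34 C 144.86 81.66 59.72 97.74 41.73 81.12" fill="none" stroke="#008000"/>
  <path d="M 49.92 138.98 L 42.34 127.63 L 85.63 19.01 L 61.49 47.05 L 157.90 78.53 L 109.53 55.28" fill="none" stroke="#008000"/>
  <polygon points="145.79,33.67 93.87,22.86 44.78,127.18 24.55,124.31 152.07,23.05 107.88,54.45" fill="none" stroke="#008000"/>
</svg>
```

G21
G90
G0 X108.06 Y43.93
M3 S387
G01 X102.07 Y40.53 F2474
G01 X95.83 Y35.85
G01 X89.33 Y29.90
G01 X82.58 Y22.66
G01 X75.58 Y14.15
M5
G0 X123.87 Y61.76
M3 S387
G01 X125.11 Y66.41 F2474
G01 X109.21 Y67.10
G01 X84.46 Y66.80
G01 X59.20 Y68.44
G01 X41.73 Y74.98
M5
G0 X49.92 Y17.12
M3 S387
G01 X42.34 Y28.47 F2474
G01 X85.63 Y137.09
G01 X61.49 Y109.05
G01 X157.90 Y77.57
G01 X109.53 Y100.82
M5
G0 X145.79 Y122.43
M3 S387
G01 X93.87 Y133.24 F2474
G01 X44.78 Y28.92
G01 X24.55 Y31.79
G01 X152.07 Y133.05
G01 X107.88 Y101.65
G01 X145.79 Y122.43
M5
G0 X0.00 Y0.00

Since the viewBox matches the mm dimensions, user units are millimetres directly. The only transform is the Y-flip y_m = 156.10 − y_svg.

Shape 1 is a quadratic bezier drawn with `<path>`. Its stroke #008000 means engrave at S387, F2474. After flipping Y the toolpath is (108.06,43.93) → (102.07,40.53) → (95.83,35.85) → (89.33,29.90) → (82.58,22.66) → (75.58,14.15).

Shape 2 is a cubic bezier drawn with `<path>`. Its stroke #008000 means engrave at S387, F2474. After flipping Y the toolpath is (123.87,61.76) → (125.11,66.41) → (109.21,67.10) → (84.46,66.80) → (59.20,68.44) → (41.73,74.98).

Shape 3 is a open polyline drawn with `<path>`. Its stroke #008000 means engrave at S387, F2474. After flipping Y the toolpath is (49.92,17.12) → (42.34,28.47) → (85.63,137.09) → (61.49,109.05) → (157.90,77.57) → (109.53,100.82).

Shape 4 is a closed polygon drawn with `<polygon>`. Its stroke #008000 means engrave at S387, F2474. After flipping Y the toolpath is (145.79,122.43) → (93.87,133.24) → (44.78,28.92) → (24.55,31.79) → (152.07,133.05) → (107.88,101.65) → (145.79,122.43), returning to the start.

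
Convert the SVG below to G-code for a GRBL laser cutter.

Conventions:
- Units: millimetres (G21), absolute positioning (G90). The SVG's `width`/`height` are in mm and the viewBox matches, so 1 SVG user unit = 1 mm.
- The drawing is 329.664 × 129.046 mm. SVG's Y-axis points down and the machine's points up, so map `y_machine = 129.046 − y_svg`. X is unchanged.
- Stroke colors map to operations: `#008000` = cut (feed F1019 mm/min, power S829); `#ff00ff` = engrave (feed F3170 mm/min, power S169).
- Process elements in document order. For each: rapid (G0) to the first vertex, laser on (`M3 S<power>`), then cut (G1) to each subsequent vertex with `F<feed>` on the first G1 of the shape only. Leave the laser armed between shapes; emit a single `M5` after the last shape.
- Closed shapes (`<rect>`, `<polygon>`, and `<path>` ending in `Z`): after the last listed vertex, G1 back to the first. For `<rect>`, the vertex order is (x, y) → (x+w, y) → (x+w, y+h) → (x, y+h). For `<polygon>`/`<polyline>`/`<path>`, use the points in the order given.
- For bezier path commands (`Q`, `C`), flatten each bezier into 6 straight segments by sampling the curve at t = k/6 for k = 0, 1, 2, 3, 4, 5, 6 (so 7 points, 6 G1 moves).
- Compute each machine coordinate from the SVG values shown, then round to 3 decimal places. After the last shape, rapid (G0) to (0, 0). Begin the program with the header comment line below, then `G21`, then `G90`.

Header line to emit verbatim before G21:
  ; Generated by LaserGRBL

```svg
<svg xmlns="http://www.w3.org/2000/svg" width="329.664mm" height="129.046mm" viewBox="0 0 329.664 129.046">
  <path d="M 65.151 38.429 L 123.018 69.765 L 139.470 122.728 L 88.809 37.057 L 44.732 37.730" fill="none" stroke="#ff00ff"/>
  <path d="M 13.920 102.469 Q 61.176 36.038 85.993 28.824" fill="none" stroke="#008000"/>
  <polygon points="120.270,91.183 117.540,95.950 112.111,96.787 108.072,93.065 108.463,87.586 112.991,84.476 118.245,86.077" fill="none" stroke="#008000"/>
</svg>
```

viewBox `0 0 329.664 129.046` with mm width/height → 1 unit = 1 mm. Flip: y_m = 129.046 − y_svg.

**Shape 1** — `<path>` open polyline, stroke `#ff00ff` → engrave (S169, F3170). Machine vertices: (65.151,90.617) → (123.018,59.281) → (139.470,6.318) → (88.809,91.989) → (44.732,91.316). Open path.

**Shape 2** — `<path>` quadratic bezier, stroke `#008000` → cut (S829, F1019). Control points (SVG): P0=(13.920,102.469), P1=(61.176,36.038), P2=(85.993,28.824); sampled at t=k/6. Machine vertices: (13.920,26.577) → (29.049,47.076) → (42.931,64.285) → (55.566,78.204) → (66.955,88.833) → (77.097,96.172) → (85.993,100.222). Open path.

**Shape 3** — `<polygon>` regular polygon, stroke `#008000` → cut (S829, F1019). Machine vertices: (120.270,37.863) → (117.540,33.096) → (112.111,32.259) → (108.072,35.981) → (108.463,41.460) → (112.991,44.570) → (118.245,42.969) → (120.270,37.863). Closed: final G1 returns to the first vertex.

; Generated by LaserGRBL
G21
G90
G0 X65.151 Y90.617
M3 S169
G1 X123.018 Y59.281 F3170
G1 X139.470 Y6.318
G1 X88.809 Y91.989
G1 X44.732 Y91.316
G0 X13.920 Y26.577
M3 S829
G1 X29.049 Y47.076 F1019
G1 X42.931 Y64.285
G1 X55.566 Y78.204
G1 X66.955 Y88.833
G1 X77.097 Y96.172
G1 X85.993 Y100.222
G0 X120.270 Y37.863
M3 S829
G1 X117.540 Y33.096 F1019
G1 X112.111 Y32.259
G1 X108.072 Y35.981
G1 X108.463 Y41.460
G1 X112.991 Y44.570
G1 X118.245 Y42.969
G1 X120.270 Y37.863
M5
G0 X0.000 Y0.000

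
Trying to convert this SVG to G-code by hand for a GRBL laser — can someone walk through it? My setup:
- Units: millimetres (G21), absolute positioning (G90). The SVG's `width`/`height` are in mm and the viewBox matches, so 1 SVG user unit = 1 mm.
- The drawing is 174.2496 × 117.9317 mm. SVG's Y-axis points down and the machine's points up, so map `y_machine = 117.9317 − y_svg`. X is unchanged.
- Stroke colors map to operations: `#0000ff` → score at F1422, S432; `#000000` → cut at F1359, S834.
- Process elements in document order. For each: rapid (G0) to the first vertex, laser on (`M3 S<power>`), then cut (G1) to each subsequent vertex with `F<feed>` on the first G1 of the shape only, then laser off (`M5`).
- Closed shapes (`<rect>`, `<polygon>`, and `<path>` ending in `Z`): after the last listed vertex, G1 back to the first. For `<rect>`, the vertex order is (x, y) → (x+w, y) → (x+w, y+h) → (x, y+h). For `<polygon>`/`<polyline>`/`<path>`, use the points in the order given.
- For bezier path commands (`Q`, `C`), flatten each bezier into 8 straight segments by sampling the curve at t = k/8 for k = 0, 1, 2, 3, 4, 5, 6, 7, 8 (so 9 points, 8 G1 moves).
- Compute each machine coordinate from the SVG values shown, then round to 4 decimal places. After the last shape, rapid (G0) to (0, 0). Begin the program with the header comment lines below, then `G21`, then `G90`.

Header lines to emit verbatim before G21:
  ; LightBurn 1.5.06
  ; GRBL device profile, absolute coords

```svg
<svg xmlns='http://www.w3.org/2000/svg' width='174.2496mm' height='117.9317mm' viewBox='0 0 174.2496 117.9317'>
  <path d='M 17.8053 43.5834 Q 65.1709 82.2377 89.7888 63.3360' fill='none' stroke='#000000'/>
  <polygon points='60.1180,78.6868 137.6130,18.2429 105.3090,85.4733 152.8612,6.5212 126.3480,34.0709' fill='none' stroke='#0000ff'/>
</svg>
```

1 u = 1 mm; y_m = 117.9317 − y.

[1] `<path>` quadratic bezier, #000000→cut S834 F1359: (17.8053,74.3483) → (29.2913,65.5840) → (40.0664,58.6184) → (50.1306,53.4514) → (59.4840,50.0830) → (68.1265,48.5132) → (76.0581,48.7421) → (83.2789,50.7696) → (89.7888,54.5957)

[2] `<polygon>` closed polygon, #0000ff→score S432 F1422: (60.1180,39.2449) → (137.6130,99.6888) → (105.3090,32.4584) → (152.8612,111.4105) → (126.3480,83.8608) → (60.1180,39.2449) (closed)

; LightBurn 1.5.06
; GRBL device profile, absolute coords
G21
G90
G0 X17.8053 Y74.3483
M3 S834
G1 X29.2913 Y65.5840 F1359
G1 X40.0664 Y58.6184
G1 X50.1306 Y53.4514
G1 X59.4840 Y50.0830
G1 X68.1265 Y48.5132
G1 X76.0581 Y48.7421
G1 X83.2789 Y50.7696
G1 X89.7888 Y54.5957
M5
G0 X60.1180 Y39.2449
M3 S432
G1 X137.6130 Y99.6888 F1422
G1 X105.3090 Y32.4584
G1 X152.8612 Y111.4105
G1 X126.3480 Y83.8608
G1 X60.1180 Y39.2449
M5
G0 X0.0000 Y0.0000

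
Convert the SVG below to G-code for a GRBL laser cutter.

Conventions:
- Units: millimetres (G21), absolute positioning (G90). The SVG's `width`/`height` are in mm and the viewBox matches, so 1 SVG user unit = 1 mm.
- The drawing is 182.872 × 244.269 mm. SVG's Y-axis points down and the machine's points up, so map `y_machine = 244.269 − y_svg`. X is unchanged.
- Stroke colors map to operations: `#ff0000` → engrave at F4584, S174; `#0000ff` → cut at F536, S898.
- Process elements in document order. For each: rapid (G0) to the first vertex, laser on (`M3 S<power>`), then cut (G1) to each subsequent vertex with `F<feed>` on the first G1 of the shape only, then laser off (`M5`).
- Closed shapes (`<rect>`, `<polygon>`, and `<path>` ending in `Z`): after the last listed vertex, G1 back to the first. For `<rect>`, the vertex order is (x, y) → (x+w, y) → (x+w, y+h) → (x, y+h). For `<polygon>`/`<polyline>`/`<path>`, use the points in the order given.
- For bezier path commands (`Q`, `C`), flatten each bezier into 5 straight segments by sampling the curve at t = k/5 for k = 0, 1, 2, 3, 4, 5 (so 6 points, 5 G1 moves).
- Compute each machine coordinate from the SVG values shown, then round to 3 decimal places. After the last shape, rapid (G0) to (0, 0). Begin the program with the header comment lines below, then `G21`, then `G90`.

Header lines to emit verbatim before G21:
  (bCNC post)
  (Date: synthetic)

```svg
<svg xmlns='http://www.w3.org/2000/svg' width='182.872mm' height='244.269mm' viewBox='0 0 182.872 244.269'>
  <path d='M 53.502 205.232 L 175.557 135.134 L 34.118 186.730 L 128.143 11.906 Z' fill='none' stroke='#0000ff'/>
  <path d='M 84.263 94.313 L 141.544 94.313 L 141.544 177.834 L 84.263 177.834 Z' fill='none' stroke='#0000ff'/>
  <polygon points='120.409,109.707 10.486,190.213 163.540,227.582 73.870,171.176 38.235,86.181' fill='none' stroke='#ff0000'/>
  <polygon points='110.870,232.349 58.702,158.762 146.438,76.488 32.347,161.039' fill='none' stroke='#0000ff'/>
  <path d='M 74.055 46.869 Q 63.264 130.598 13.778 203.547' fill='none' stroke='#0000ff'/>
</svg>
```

1 u = 1 mm; y_m = 244.269 − y.

[1] `<path>` closed polygon, #0000ff→cut S898 F536: (53.502,39.037) → (175.557,109.135) → (34.118,57.539) → (128.143,232.363) → (53.502,39.037) (closed)

[2] `<path>` rectangle, #0000ff→cut S898 F536: (84.263,149.956) → (141.544,149.956) → (141.544,66.435) → (84.263,66.435) → (84.263,149.956) (closed)

[3] `<polygon>` closed polygon, #ff0000→engrave S174 F4584: (120.409,134.562) → (10.486,54.056) → (163.540,16.687) → (73.870,73.093) → (38.235,158.088) → (120.409,134.562) (closed)

[4] `<polygon>` closed polygon, #0000ff→cut S898 F536: (110.870,11.920) → (58.702,85.507) → (146.438,167.781) → (32.347,83.230) → (110.870,11.920) (closed)

[5] `<path>` quadratic bezier, #0000ff→cut S898 F536: (74.055,197.400) → (68.191,164.340) → (59.231,132.142) → (47.176,100.806) → (32.025,70.333) → (13.778,40.722)

(bCNC post)
(Date: synthetic)
G21
G90
G0 X53.502 Y39.037
M3 S898
G1 X175.557 Y109.135 F536
G1 X34.118 Y57.539
G1 X128.143 Y232.363
G1 X53.502 Y39.037
M5
G0 X84.263 Y149.956
M3 S898
G1 X141.544 Y149.956 F536
G1 X141.544 Y66.435
G1 X84.263 Y66.435
G1 X84.263 Y149.956
M5
G0 X120.409 Y134.562
M3 S174
G1 X10.486 Y54.056 F4584
G1 X163.540 Y16.687
G1 X73.870 Y73.093
G1 X38.235 Y158.088
G1 X120.409 Y134.562
M5
G0 X110.870 Y11.920
M3 S898
G1 X58.702 Y85.507 F536
G1 X146.438 Y167.781
G1 X32.347 Y83.230
G1 X110.870 Y11.920
M5
G0 X74.055 Y197.400
M3 S898
G1 X68.191 Y164.340 F536
G1 X59.231 Y132.142
G1 X47.176 Y100.806
G1 X32.025 Y70.333
G1 X13.778 Y40.722
M5
G0 X0.000 Y0.000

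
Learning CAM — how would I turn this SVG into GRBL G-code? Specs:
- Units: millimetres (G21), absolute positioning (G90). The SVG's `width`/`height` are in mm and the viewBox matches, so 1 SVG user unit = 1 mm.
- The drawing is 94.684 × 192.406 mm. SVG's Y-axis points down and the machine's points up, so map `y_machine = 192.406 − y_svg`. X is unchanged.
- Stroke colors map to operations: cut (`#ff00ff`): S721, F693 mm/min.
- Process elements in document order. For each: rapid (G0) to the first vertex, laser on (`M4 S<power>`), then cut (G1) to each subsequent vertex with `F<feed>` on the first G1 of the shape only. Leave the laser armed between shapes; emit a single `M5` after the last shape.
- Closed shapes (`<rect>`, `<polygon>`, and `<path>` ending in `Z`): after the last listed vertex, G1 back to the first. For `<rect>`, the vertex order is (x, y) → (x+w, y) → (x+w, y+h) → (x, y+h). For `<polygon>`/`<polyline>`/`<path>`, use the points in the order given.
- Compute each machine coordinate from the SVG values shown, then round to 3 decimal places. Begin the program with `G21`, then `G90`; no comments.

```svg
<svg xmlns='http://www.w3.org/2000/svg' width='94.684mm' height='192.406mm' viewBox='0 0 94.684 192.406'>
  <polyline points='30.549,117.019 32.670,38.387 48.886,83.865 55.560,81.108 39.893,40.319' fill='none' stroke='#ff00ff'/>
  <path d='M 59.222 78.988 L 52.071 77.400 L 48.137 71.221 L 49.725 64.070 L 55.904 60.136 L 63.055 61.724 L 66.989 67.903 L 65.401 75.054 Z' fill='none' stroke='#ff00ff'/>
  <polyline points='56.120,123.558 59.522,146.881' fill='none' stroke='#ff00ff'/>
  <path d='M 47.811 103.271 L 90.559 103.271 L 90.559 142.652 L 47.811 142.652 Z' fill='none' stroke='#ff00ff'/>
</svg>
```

G21
G90
G0 X30.549 Y75.387
M4 S721
G1 X32.670 Y154.019 F693
G1 X48.886 Y108.541
G1 X55.560 Y111.298
G1 X39.893 Y152.087
G0 X59.222 Y113.418
M4 S721
G1 X52.071 Y115.006 F693
G1 X48.137 Y121.185
G1 X49.725 Y128.336
G1 X55.904 Y132.270
G1 X63.055 Y130.682
G1 X66.989 Y124.503
G1 X65.401 Y117.352
G1 X59.222 Y113.418
G0 X56.120 Y68.848
M4 S721
G1 X59.522 Y45.525 F693
G0 X47.811 Y89.135
M4 S721
G1 X90.559 Y89.135 F693
G1 X90.559 Y49.754
G1 X47.811 Y49.754
G1 X47.811 Y89.135
M5

Since the viewBox matches the mm dimensions, user units are millimetres directly. The only transform is the Y-flip y_m = 192.406 − y_svg.

Shape 1 is a open polyline drawn with `<polyline>`. Its stroke #ff00ff means cut at S721, F693. After flipping Y the toolpath is (30.549,75.387) → (32.670,154.019) → (48.886,108.541) → (55.560,111.298) → (39.893,152.087).

Shape 2 is a regular polygon drawn with `<path>`. Its stroke #ff00ff means cut at S721, F693. After flipping Y the toolpath is (59.222,113.418) → (52.071,115.006) → (48.137,121.185) → (49.725,128.336) → (55.904,132.270) → (63.055,130.682) → (66.989,124.503) → (65.401,117.352) → (59.222,113.418), returning to the start.

Shape 3 is a line segment drawn with `<polyline>`. Its stroke #ff00ff means cut at S721, F693. After flipping Y the toolpath is (56.120,68.848) → (59.522,45.525).

Shape 4 is a rectangle drawn with `<path>`. Its stroke #ff00ff means cut at S721, F693. After flipping Y the toolpath is (47.811,89.135) → (90.559,89.135) → (90.559,49.754) → (47.811,49.754) → (47.811,89.135), returning to the start.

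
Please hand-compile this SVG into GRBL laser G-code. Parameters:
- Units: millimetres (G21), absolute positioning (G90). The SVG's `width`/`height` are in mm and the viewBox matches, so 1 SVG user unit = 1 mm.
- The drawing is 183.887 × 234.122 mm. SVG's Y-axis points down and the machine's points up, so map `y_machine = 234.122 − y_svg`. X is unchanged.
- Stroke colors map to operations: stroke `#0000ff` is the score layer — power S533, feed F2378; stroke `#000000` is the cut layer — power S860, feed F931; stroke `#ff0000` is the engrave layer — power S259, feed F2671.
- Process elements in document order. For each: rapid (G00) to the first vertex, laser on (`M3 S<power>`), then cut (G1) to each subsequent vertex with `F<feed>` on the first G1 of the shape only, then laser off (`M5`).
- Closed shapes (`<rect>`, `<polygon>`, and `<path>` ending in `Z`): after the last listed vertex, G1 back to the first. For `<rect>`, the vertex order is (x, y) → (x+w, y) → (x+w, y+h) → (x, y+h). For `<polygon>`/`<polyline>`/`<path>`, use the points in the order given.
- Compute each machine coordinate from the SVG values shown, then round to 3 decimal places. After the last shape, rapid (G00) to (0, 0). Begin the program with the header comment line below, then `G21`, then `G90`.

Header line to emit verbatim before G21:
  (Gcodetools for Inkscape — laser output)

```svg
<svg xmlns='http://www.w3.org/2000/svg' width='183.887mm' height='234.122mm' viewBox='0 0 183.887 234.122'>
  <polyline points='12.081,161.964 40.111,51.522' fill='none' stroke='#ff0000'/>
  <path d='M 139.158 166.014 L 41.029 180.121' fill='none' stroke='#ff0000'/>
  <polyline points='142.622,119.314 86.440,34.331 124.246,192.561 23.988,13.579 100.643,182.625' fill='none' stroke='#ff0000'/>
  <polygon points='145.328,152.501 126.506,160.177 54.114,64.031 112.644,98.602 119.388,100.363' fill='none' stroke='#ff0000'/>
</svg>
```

Since the viewBox matches the mm dimensions, user units are millimetres directly. The only transform is the Y-flip y_m = 234.122 − y_svg.

Shape 1 is a line segment drawn with `<polyline>`. Its stroke #ff0000 means engrave at S259, F2671. After flipping Y the toolpath is (12.081,72.158) → (40.111,182.600).

Shape 2 is a line segment drawn with `<path>`. Its stroke #ff0000 means engrave at S259, F2671. After flipping Y the toolpath is (139.158,68.108) → (41.029,54.001).

Shape 3 is a open polyline drawn with `<polyline>`. Its stroke #ff0000 means engrave at S259, F2671. After flipping Y the toolpath is (142.622,114.808) → (86.440,199.791) → (124.246,41.561) → (23.988,220.543) → (100.643,51.497).

Shape 4 is a closed polygon drawn with `<polygon>`. Its stroke #ff0000 means engrave at S259, F2671. After flipping Y the toolpath is (145.328,81.621) → (126.506,73.945) → (54.114,170.091) → (112.644,135.520) → (119.388,133.759) → (145.328,81.621), returning to the start.

(Gcodetools for Inkscape — laser output)
G21
G90
G00 X12.081 Y72.158
M3 S259
G1 X40.111 Y182.600 F2671
M5
G00 X139.158 Y68.108
M3 S259
G1 X41.029 Y54.001 F2671
M5
G00 X142.622 Y114.808
M3 S259
G1 X86.440 Y199.791 F2671
G1 X124.246 Y41.561
G1 X23.988 Y220.543
G1 X100.643 Y51.497
M5
G00 X145.328 Y81.621
M3 S259
G1 X126.506 Y73.945 F2671
G1 X54.114 Y170.091
G1 X112.644 Y135.520
G1 X119.388 Y133.759
G1 X145.328 Y81.621
M5
G00 X0.000 Y0.000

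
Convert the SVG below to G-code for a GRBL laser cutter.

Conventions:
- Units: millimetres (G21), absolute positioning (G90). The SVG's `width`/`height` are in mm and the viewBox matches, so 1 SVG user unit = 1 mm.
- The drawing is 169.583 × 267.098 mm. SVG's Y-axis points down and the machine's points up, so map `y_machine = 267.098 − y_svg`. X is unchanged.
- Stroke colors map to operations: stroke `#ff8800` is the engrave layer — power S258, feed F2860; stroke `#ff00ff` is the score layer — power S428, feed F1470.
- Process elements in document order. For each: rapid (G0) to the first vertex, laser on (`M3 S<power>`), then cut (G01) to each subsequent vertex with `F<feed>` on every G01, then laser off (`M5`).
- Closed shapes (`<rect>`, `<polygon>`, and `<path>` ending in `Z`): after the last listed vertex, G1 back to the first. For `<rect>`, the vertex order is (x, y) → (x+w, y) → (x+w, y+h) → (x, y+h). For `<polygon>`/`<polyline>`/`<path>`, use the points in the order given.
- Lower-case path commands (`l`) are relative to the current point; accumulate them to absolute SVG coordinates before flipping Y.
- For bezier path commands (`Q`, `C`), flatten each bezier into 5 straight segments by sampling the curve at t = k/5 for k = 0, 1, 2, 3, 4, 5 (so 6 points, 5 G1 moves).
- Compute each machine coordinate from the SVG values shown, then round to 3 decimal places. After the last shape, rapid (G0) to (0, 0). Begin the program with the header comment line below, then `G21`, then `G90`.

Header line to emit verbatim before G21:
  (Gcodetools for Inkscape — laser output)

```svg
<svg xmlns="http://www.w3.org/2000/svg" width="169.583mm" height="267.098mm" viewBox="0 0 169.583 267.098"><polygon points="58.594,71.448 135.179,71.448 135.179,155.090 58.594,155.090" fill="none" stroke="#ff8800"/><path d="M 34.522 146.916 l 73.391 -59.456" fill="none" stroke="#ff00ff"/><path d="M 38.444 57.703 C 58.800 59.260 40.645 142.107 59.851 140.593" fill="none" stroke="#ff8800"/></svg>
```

1 u = 1 mm; y_m = 267.098 − y.

[1] `<polygon>` rectangle, #ff8800→engrave S258 F2860: (58.594,195.650) → (135.179,195.650) → (135.179,112.008) → (58.594,112.008) → (58.594,195.650) (closed)

[2] `<path>` line segment, #ff00ff→score S428 F1470: (34.522,120.182) → (107.913,179.638)

[3] `<path>` cubic bezier, #ff8800→engrave S258 F2860: (38.444,209.395) → (46.643,200.031) → (49.242,179.109) → (49.881,154.580) → (52.204,134.395) → (59.851,126.505)

(Gcodetools for Inkscape — laser output)
G21
G90
G0 X58.594 Y195.650
M3 S258
G01 X135.179 Y195.650 F2860
G01 X135.179 Y112.008 F2860
G01 X58.594 Y112.008 F2860
G01 X58.594 Y195.650 F2860
M5
G0 X34.522 Y120.182
M3 S428
G01 X107.913 Y179.638 F1470
M5
G0 X38.444 Y209.395
M3 S258
G01 X46.643 Y200.031 F2860
G01 X49.242 Y179.109 F2860
G01 X49.881 Y154.580 F2860
G01 X52.204 Y134.395 F2860
G01 X59.851 Y126.505 F2860
M5
G0 X0.000 Y0.000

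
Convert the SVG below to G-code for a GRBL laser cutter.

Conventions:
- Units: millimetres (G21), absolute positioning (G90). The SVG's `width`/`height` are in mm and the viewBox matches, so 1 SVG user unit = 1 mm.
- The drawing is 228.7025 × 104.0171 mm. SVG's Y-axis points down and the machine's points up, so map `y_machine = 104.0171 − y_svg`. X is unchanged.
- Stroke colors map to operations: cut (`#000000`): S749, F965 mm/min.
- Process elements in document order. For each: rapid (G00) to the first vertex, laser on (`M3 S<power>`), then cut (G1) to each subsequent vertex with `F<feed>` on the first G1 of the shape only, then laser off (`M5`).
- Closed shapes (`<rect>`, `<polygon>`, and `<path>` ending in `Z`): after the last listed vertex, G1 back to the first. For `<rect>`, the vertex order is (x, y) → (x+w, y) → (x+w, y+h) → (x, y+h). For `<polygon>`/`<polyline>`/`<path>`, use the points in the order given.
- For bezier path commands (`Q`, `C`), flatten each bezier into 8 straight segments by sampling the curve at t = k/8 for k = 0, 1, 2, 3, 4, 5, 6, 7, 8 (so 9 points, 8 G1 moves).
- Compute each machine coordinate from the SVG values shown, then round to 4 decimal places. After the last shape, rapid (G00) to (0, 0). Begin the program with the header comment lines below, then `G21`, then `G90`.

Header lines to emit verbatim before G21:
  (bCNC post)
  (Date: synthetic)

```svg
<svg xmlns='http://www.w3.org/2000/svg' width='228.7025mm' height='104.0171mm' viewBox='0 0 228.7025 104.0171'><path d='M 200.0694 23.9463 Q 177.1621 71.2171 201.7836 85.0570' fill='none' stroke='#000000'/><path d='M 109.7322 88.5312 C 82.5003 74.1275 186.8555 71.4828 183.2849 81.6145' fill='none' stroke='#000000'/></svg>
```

viewBox `0 0 228.7025 104.0171` with mm width/height → 1 unit = 1 mm. Flip: y_m = 104.0171 − y_svg.

**Shape 1** — `<path>` quadratic bezier, stroke `#000000` → cut (S749, F965). Control points (SVG): P0=(200.0694,23.9463), P1=(177.1621,71.2171), P2=(201.7836,85.0570); sampled at t=k/8. Machine vertices: (200.0694,80.0708) → (195.0852,68.7755) → (191.5863,58.5248) → (189.5727,49.3189) → (189.0443,41.1577) → (190.0012,34.0412) → (192.4434,27.9695) → (196.3709,22.9424) → (201.7836,18.9601). Open path.

**Shape 2** — `<path>` cubic bezier, stroke `#000000` → cut (S749, F965). Control points (SVG): P0=(109.7322,88.5312), P1=(82.5003,74.1275), P2=(186.8555,71.4828), P3=(183.2849,81.6145); sampled at t=k/8. Machine vertices: (109.7322,15.4859) → (105.2206,20.3341) → (110.2385,24.0680) → (121.9791,26.6756) → (137.6356,28.1450) → (154.4012,28.4644) → (169.4692,27.6217) → (180.0327,25.6051) → (183.2849,22.4026). Open path.

(bCNC post)
(Date: synthetic)
G21
G90
G00 X200.0694 Y80.0708
M3 S749
G1 X195.0852 Y68.7755 F965
G1 X191.5863 Y58.5248
G1 X189.5727 Y49.3189
G1 X189.0443 Y41.1577
G1 X190.0012 Y34.0412
G1 X192.4434 Y27.9695
G1 X196.3709 Y22.9424
G1 X201.7836 Y18.9601
M5
G00 X109.7322 Y15.4859
M3 S749
G1 X105.2206 Y20.3341 F965
G1 X110.2385 Y24.0680
G1 X121.9791 Y26.6756
G1 X137.6356 Y28.1450
G1 X154.4012 Y28.4644
G1 X169.4692 Y27.6217
G1 X180.0327 Y25.6051
G1 X183.2849 Y22.4026
M5
G00 X0.0000 Y0.0000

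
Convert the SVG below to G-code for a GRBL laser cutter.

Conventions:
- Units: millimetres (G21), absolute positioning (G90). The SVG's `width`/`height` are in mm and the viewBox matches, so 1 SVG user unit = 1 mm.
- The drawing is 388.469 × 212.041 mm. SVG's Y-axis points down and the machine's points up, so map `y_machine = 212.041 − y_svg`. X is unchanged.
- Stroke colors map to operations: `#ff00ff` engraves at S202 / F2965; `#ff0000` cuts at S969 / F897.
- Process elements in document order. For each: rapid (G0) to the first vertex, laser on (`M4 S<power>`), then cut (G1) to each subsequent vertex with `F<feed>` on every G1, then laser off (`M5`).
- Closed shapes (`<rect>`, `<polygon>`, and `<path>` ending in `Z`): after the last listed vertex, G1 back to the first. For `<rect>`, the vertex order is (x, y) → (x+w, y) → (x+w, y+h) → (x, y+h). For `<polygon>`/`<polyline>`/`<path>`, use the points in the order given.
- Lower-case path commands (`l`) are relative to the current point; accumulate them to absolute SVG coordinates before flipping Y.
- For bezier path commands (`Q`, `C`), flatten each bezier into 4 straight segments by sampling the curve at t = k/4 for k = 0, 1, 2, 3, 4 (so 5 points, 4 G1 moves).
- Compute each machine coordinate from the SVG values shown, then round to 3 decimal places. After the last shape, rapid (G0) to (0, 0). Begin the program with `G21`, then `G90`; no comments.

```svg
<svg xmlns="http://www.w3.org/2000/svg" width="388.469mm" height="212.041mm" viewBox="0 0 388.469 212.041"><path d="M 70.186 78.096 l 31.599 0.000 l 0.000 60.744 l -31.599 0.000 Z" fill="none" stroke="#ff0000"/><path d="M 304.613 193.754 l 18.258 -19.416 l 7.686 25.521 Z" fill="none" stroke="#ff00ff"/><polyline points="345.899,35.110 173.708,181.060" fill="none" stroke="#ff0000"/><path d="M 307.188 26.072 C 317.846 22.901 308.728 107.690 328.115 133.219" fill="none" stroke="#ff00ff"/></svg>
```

Since the viewBox matches the mm dimensions, user units are millimetres directly. The only transform is the Y-flip y_m = 212.041 − y_svg.

Shape 1 is a rectangle drawn with `<path>`. Its stroke #ff0000 means cut at S969, F897. After flipping Y the toolpath is (70.186,133.945) → (101.785,133.945) → (101.785,73.201) → (70.186,73.201) → (70.186,133.945), returning to the start.

Shape 2 is a regular polygon drawn with `<path>`. Its stroke #ff00ff means engrave at S202, F2965. After flipping Y the toolpath is (304.613,18.287) → (322.871,37.703) → (330.557,12.182) → (304.613,18.287), returning to the start.

Shape 3 is a line segment drawn with `<polyline>`. Its stroke #ff0000 means cut at S969, F897. After flipping Y the toolpath is (345.899,176.931) → (173.708,30.981).

Shape 4 is a cubic bezier drawn with `<path>`. Its stroke #ff00ff means engrave at S202, F2965. After flipping Y the toolpath is (307.188,185.969) → (312.228,174.155) → (314.378,143.158) → (318.165,106.780) → (328.115,78.822).

G21
G90
G0 X70.186 Y133.945
M4 S969
G1 X101.785 Y133.945 F897
G1 X101.785 Y73.201 F897
G1 X70.186 Y73.201 F897
G1 X70.186 Y133.945 F897
M5
G0 X304.613 Y18.287
M4 S202
G1 X322.871 Y37.703 F2965
G1 X330.557 Y12.182 F2965
G1 X304.613 Y18.287 F2965
M5
G0 X345.899 Y176.931
M4 S969
G1 X173.708 Y30.981 F897
M5
G0 X307.188 Y185.969
M4 S202
G1 X312.228 Y174.155 F2965
G1 X314.378 Y143.158 F2965
G1 X318.165 Y106.780 F2965
G1 X328.115 Y78.822 F2965
M5
G0 X0.000 Y0.000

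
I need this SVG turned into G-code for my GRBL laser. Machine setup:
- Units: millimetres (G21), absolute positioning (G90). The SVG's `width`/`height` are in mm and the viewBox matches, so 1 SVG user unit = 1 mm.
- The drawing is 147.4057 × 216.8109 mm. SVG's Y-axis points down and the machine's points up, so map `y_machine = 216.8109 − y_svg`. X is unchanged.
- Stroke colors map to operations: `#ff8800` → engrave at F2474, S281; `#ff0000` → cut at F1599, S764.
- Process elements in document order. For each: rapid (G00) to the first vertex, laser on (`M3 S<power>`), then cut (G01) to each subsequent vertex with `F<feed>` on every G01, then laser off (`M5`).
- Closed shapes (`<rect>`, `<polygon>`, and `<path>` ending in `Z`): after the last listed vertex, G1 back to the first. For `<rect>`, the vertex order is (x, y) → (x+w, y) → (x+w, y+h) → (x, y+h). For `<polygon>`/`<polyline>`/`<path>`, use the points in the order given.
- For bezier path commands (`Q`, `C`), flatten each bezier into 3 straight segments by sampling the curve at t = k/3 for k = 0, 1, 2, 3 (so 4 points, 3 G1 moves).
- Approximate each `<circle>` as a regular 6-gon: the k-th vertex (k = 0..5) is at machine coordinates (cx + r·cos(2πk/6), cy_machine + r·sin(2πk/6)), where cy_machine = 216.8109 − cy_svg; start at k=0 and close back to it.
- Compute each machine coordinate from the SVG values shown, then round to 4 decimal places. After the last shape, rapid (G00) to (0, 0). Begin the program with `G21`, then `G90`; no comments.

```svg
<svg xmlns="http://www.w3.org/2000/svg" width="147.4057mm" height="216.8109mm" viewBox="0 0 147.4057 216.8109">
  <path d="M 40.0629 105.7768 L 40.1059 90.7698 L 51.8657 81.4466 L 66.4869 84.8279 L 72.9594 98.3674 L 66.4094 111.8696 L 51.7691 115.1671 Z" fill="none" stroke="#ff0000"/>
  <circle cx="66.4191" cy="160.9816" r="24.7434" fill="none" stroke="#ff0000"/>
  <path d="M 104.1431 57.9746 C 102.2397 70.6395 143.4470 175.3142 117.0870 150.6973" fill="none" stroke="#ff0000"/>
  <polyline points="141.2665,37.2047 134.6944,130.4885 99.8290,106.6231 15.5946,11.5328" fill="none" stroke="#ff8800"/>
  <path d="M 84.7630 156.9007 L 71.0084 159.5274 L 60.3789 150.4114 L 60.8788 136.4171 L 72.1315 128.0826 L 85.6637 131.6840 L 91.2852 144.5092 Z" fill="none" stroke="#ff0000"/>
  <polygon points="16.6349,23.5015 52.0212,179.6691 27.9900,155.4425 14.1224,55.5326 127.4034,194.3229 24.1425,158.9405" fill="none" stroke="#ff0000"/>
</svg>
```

G21
G90
G00 X40.0629 Y111.0341
M3 S764
G01 X40.1059 Y126.0411 F1599
G01 X51.8657 Y135.3643 F1599
G01 X66.4869 Y131.9830 F1599
G01 X72.9594 Y118.4435 F1599
G01 X66.4094 Y104.9413 F1599
G01 X51.7691 Y101.6438 F1599
G01 X40.0629 Y111.0341 F1599
M5
G00 X91.1625 Y55.8293
M3 S764
G01 X78.7908 Y77.2577 F1599
G01 X54.0474 Y77.2577 F1599
G01 X41.6757 Y55.8293 F1599
G01 X54.0474 Y34.4009 F1599
G01 X78.7908 Y34.4009 F1599
G01 X91.1625 Y55.8293 F1599
M5
G00 X104.1431 Y158.8363
M3 S764
G01 X112.5107 Y123.6978 F1599
G01 X125.0238 Y76.3976 F1599
G01 X117.0870 Y66.1136 F1599
M5
G00 X141.2665 Y179.6062
M3 S281
G01 X134.6944 Y86.3224 F2474
G01 X99.8290 Y110.1878 F2474
G01 X15.5946 Y205.2781 F2474
M5
G00 X84.7630 Y59.9102
M3 S764
G01 X71.0084 Y57.2835 F1599
G01 X60.3789 Y66.3995 F1599
G01 X60.8788 Y80.3938 F1599
G01 X72.1315 Y88.7283 F1599
G01 X85.6637 Y85.1269 F1599
G01 X91.2852 Y72.3017 F1599
G01 X84.7630 Y59.9102 F1599
M5
G00 X16.6349 Y193.3094
M3 S764
G01 X52.0212 Y37.1418 F1599
G01 X27.9900 Y61.3684 F1599
G01 X14.1224 Y161.2783 F1599
G01 X127.4034 Y22.4880 F1599
G01 X24.1425 Y57.8704 F1599
G01 X16.6349 Y193.3094 F1599
M5
G00 X0.0000 Y0.0000

1 u = 1 mm; y_m = 216.8109 − y.

[1] `<path>` regular polygon, #ff0000→cut S764 F1599: (40.0629,111.0341) → (40.1059,126.0411) → (51.8657,135.3643) → (66.4869,131.9830) → (72.9594,118.4435) → (66.4094,104.9413) → (51.7691,101.6438) → (40.0629,111.0341) (closed)

[2] `<circle>` circle, #ff0000→cut S764 F1599: (91.1625,55.8293) → (78.7908,77.2577) → (54.0474,77.2577) → (41.6757,55.8293) → (54.0474,34.4009) → (78.7908,34.4009) → (91.1625,55.8293) (closed)

[3] `<path>` cubic bezier, #ff0000→cut S764 F1599: (104.1431,158.8363) → (112.5107,123.6978) → (125.0238,76.3976) → (117.0870,66.1136)

[4] `<polyline>` open polyline, #ff8800→engrave S281 F2474: (141.2665,179.6062) → (134.6944,86.3224) → (99.8290,110.1878) → (15.5946,205.2781)

[5] `<path>` regular polygon, #ff0000→cut S764 F1599: (84.7630,59.9102) → (71.0084,57.2835) → (60.3789,66.3995) → (60.8788,80.3938) → (72.1315,88.7283) → (85.6637,85.1269) → (91.2852,72.3017) → (84.7630,59.9102) (closed)

[6] `<polygon>` closed polygon, #ff0000→cut S764 F1599: (16.6349,193.3094) → (52.0212,37.1418) → (27.9900,61.3684) → (14.1224,161.2783) → (127.4034,22.4880) → (24.1425,57.8704) → (16.6349,193.3094) (closed)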